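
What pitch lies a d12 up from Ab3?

The twelfth's letter: A up five letter names plus an octave → E.
A diminished twelfth spans 18 semitones, so from Ab3 the target pitch is Ebb5.

Ebb5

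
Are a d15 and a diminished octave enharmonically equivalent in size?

No

A diminished fifteenth is 23 semitones but a diminished octave is 11 semitones — different sizes.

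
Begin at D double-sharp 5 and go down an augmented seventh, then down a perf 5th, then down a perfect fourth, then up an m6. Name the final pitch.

Down an augmented seventh from D##5: E4 (12 semitones down).
E4 down a perfect fifth → A3 (7 semitones).
A perfect fourth down from A3 is E3.
A minor sixth up from E3 is C4.

C 4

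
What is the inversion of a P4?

P5

Interval numbers invert to sum to nine: 4 + 5 = 9, so a fourth inverts to a fifth.
And perfect stays perfect under inversion, so we get a perfect fifth.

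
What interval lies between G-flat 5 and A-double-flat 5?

G to A spans two letter names (G-A), so the interval is some kind of second.
At 1 semitone, Gb5→Abb5 falls one short of a major second: minor.

minor 2nd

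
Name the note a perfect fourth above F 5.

B-flat 5

Four letter names up from F: B.
Moving 5 semitones up from F5 (the size of a perfect fourth) reaches Bb5.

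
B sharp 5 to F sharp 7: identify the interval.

B to F spans five letter names (B-C-D-E-F), plus an octave, so the interval is some kind of twelfth.
The perfect twelfth is 19 semitones; here we have 18, one semitone narrower: diminished.
(Equivalently, a compound diminished fifth: a diminished fifth plus an octave.)

diminished twelfth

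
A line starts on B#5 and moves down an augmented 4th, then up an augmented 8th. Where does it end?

F##6

Down an augmented fourth from B#5: F#5 (6 semitones down).
An augmented octave up from F#5 is F##6.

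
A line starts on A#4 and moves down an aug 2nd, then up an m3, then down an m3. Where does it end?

G4

Down an augmented second from A#4: G4 (3 semitones down).
G4 up a minor third → Bb4 (3 semitones).
Down a minor third from Bb4: G4 (3 semitones down).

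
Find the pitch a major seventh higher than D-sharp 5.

The seventh takes the letter from D up to C.
A major seventh is 11 semitones; 11 semitones up from D#5 gives C##6.

C-double-sharp 6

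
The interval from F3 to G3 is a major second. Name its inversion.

Interval numbers invert to sum to nine: 2 + 7 = 9, so a second inverts to a seventh.
The quality also flips — major becomes minor — giving a minor seventh.

minor 7th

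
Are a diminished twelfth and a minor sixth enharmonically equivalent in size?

No

A diminished twelfth is 18 semitones but a minor sixth is 8 semitones — different sizes.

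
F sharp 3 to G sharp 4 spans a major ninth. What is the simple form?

Each octave removed subtracts seven from the number: 9 − 7 = 2.
So a major ninth is an octave plus a major second. The quality is unchanged.

major second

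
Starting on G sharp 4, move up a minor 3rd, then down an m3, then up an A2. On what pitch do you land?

G#4 up a minor third → B4 (3 semitones).
Down a minor third from B4: G#4 (3 semitones down).
Up an augmented second from G#4: A##4 (3 semitones up).

A double-sharp 4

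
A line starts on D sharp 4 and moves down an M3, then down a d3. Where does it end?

A major third down from D#4 is B3.
B3 down a diminished third → G##3 (2 semitones).

G double-sharp 3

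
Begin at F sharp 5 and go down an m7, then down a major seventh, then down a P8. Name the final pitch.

Down a minor seventh from F#5: G#4 (10 semitones down).
A major seventh down from G#4 is A3.
A3 down a perfect octave → A2 (12 semitones).

A 2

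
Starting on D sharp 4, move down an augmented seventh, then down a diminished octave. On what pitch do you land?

E 2

Down an augmented seventh from D#4: Eb3 (12 semitones down).
Eb3 down a diminished octave → E2 (11 semitones).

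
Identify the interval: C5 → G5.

C to G spans five letter names (C-D-E-F-G), so the interval is some kind of fifth.
C5 to G5 is 7 semitones, matching the perfect fifth exactly, so the quality is perfect.

P5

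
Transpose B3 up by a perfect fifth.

F#4

Counting five letter names up from B lands on F.
Moving 7 semitones up from B3 (the size of a perfect fifth) reaches F#4.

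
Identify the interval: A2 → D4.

A to D spans four letter names (A-B-C-D), plus an octave — that makes it an eleventh of some quality.
Counting semitones, A2→D4 is 17, which is the perfect eleventh.
(Equivalently, a compound perfect fourth: a perfect fourth plus an octave.)

perfect eleventh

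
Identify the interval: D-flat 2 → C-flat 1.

major 9th

Descending from Db2 to Cb1 is the same interval as ascending Cb1 to Db2.
C to D spans two letter names (C-D), plus an octave, so the interval is some kind of ninth.
Cb1 to Db2 is 14 semitones, matching the major ninth exactly, so the quality is major.
(Equivalently, a compound major second: a major second plus an octave.)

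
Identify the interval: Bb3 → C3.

m7

Descending from Bb3 to C3 is the same interval as ascending C3 to Bb3.
C to B spans seven letter names (C-D-E-F-G-A-B) — that makes it a seventh of some quality.
C3 to Bb3 is 10 semitones, a half step short of the major seventh (11), so this is minor.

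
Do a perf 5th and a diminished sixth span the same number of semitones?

Yes

A perfect fifth = 7 semitones = a diminished sixth; enharmonically equal.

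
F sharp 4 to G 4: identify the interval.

minor 2nd

F to G spans two letter names (F-G), so the interval is some kind of second.
F#4 to G4 is 1 semitone, a half step short of the major second (2), so this is minor.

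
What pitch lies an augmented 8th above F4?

F#5

The letter stays F (same as the start), shifted an octave up.
An augmented octave is 13 semitones; 13 semitones up from F4 gives F#5.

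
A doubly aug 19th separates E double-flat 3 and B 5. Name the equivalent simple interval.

doubly augmented fifth

Subtracting seven from the interval number removes an octave: 19 − 14 = 5.
So a doubly augmented nineteenth is 2 octaves plus a doubly augmented fifth. The quality is unchanged.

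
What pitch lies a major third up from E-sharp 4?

G-double-sharp 4

Three letter names up from E: G.
Moving 4 semitones up from E#4 (the size of a major third) reaches G##4.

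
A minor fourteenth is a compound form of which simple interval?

Each octave removed subtracts seven from the number: 14 − 7 = 7.
So a minor fourteenth is an octave plus a minor seventh. The quality is unchanged.

m7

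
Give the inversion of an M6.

m3

Interval numbers invert to sum to nine: 6 + 3 = 9, so a sixth inverts to a third.
And major becomes minor under inversion, so we get a minor third.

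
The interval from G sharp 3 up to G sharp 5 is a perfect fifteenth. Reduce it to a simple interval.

Subtracting seven from the interval number removes an octave: 15 − 7 = 8.
That makes a perfect fifteenth a compound perfect octave — an octave plus a perfect octave.

perfect octave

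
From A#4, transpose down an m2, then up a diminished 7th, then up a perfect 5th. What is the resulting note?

A minor second down from A#4 is G##4.
A diminished seventh up from G##4 is F#5.
Up a perfect fifth from F#5: C#6 (7 semitones up).

C#6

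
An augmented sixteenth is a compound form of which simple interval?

augmented 2nd

Subtracting seven from the interval number removes an octave: 16 − 14 = 2.
Quality carries through unchanged, so the simple form is an augmented second.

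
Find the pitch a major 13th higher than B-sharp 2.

G-double-sharp 4

Six letters up from B (plus an octave) reaches G.
A major thirteenth is 21 semitones; 21 semitones up from B#2 gives G##4.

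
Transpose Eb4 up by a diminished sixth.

Cbb5

Counting six letter names up from E lands on C.
A diminished sixth is 7 semitones; 7 semitones up from Eb4 gives Cbb5.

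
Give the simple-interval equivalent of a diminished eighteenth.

Each octave removed subtracts seven from the number: 18 − 14 = 4.
Quality carries through unchanged, so the simple form is a diminished fourth.

diminished 4th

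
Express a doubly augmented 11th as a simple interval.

doubly augmented fourth

Each octave removed subtracts seven from the number: 11 − 7 = 4.
Quality carries through unchanged, so the simple form is a doubly augmented fourth.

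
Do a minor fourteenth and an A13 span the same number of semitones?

Both span 22 semitones: a minor fourteenth and an augmented thirteenth are the same chromatic distance.

Yes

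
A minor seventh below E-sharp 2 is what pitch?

The seventh takes the letter from E down to F.
A minor seventh spans 10 semitones, so from E#2 the target pitch is F##1.

F-double-sharp 1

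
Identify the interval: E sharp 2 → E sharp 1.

P8

Descending from E#2 to E#1 is the same interval as ascending E#1 to E#2.
E to E is the same letter name, plus an octave, so the interval is some kind of octave.
E#1 to E#2 is 12 semitones, matching the perfect octave exactly, so the quality is perfect.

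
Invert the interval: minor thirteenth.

M3

First reduce the compound minor thirteenth to its simple form, a minor sixth.
The rule of nine gives the new number: 9 − 6 = 3, so a sixth becomes a third.
The quality also flips — minor becomes major — giving a major third.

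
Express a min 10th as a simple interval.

minor 3rd

Each octave removed subtracts seven from the number: 10 − 7 = 3.
That makes a minor tenth a compound minor third — an octave plus a minor third.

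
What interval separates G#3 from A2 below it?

major seventh

Descending from G#3 to A2 is the same interval as ascending A2 to G#3.
A to G spans seven letter names (A-B-C-D-E-F-G), so the interval is some kind of seventh.
A2 to G#3 is 11 semitones, matching the major seventh exactly, so the quality is major.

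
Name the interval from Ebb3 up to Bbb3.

E to B spans five letter names (E-F-G-A-B), so the interval is some kind of fifth.
The perfect fifth spans 7 semitones, and Ebb3 to Bbb3 is exactly 7 semitones — so this is a perfect fifth.

perfect fifth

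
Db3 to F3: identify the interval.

major third

D to F spans three letter names (D-E-F) — that makes it a third of some quality.
Db3 to F3 is 4 semitones, matching the major third exactly, so the quality is major.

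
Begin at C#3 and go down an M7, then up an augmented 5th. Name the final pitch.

Down a major seventh from C#3: D2 (11 semitones down).
D2 up an augmented fifth → A#2 (8 semitones).

A#2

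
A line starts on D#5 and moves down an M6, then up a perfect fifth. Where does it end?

Down a major sixth from D#5: F#4 (9 semitones down).
F#4 up a perfect fifth → C#5 (7 semitones).

C#5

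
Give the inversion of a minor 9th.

major 7th

First reduce the compound minor ninth to its simple form, a minor second.
The rule of nine gives the new number: 9 − 2 = 7, so a second becomes a seventh.
The quality also flips — minor becomes major — giving a major seventh.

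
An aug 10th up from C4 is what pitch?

Three letters up from C (plus an octave) reaches E.
Moving 17 semitones up from C4 (the size of an augmented tenth) reaches E#5.

E#5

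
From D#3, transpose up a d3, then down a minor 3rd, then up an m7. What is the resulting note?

A diminished third up from D#3 is F3.
Down a minor third from F3: D3 (3 semitones down).
D3 up a minor seventh → C4 (10 semitones).

C4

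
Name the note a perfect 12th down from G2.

Five letters down from G (plus an octave) reaches C.
Moving 19 semitones down from G2 (the size of a perfect twelfth) reaches C1.

C1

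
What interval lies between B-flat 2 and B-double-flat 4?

diminished fifteenth

B to B is the same letter name, plus 2 octaves, so the interval is some kind of fifteenth.
Bb2 to Bbb4 spans 23 semitones — one semitone narrower than the perfect fifteenth (24) — giving a diminished fifteenth.
(Equivalently, a compound diminished octave: a diminished octave plus an octave.)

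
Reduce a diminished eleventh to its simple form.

d4

Take out an octave (7 from the number): 11 − 7 = 4.
Quality carries through unchanged, so the simple form is a diminished fourth.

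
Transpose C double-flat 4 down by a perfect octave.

C double-flat 3

An octave keeps the letter name C, an octave down from C.
A perfect octave spans 12 semitones, so from Cbb4 the target pitch is Cbb3.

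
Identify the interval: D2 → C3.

m7

D to C spans seven letter names (D-E-F-G-A-B-C) — that makes it a seventh of some quality.
A major seventh would be 11 semitones, but D2 to C3 is 10 — one semitone narrower, making it a minor seventh.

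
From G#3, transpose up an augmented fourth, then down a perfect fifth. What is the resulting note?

F##3

An augmented fourth up from G#3 is C##4.
A perfect fifth down from C##4 is F##3.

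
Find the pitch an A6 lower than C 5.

Six letter names down from C: E.
An augmented sixth is 10 semitones; 10 semitones down from C5 gives Ebb4.

E double-flat 4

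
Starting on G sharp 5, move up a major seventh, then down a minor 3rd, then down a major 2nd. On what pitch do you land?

A major seventh up from G#5 is F##6.
F##6 down a minor third → D##6 (3 semitones).
A major second down from D##6 is C##6.

C double-sharp 6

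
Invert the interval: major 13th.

minor third

First reduce the compound major thirteenth to its simple form, a major sixth.
Interval numbers invert to sum to nine: 6 + 3 = 9, so a sixth inverts to a third.
And major becomes minor under inversion, so we get a minor third.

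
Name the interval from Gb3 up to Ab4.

G to A spans two letter names (G-A), plus an octave — that makes it a ninth of some quality.
The major ninth spans 14 semitones, and Gb3 to Ab4 is exactly 14 semitones — so this is a major ninth.
(Equivalently, a compound major second: a major second plus an octave.)

major 9th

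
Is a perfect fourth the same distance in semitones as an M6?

A perfect fourth spans 5 semitones; a major sixth spans 9 semitones. They differ by 4.

No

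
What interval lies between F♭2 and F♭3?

P8

F to F is the same letter name, plus an octave: an octave.
Counting semitones, Fb2→Fb3 is 12, which is the perfect octave.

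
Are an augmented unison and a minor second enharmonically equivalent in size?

Both span 1 semitone: an augmented unison and a minor second are the same chromatic distance.

Yes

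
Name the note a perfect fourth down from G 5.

D 5

The fourth takes the letter from G down to D.
A perfect fourth is 5 semitones; 5 semitones down from G5 gives D5.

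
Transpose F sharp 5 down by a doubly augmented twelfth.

B double-flat 3

Five letters down from F (plus an octave) reaches B.
Moving 21 semitones down from F#5 (the size of a doubly augmented twelfth) reaches Bbb3.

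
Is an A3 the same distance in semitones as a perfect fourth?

An augmented third = 5 semitones = a perfect fourth; enharmonically equal.

Yes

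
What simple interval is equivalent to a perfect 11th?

Each octave removed subtracts seven from the number: 11 − 7 = 4.
So a perfect eleventh is an octave plus a perfect fourth. The quality is unchanged.

perfect 4th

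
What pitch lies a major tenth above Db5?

F6

The tenth's letter: D up three letter names plus an octave → F.
A major tenth is 16 semitones; 16 semitones up from Db5 gives F6.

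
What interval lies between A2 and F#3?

A to F spans six letter names (A-B-C-D-E-F): a sixth.
Counting semitones, A2→F#3 is 9, which is the major sixth.

major 6th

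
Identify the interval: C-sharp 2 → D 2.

C to D spans two letter names (C-D) — that makes it a second of some quality.
A major second would be 2 semitones, but C#2 to D2 is 1 — one semitone narrower, making it a minor second.

minor second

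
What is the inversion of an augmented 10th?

First reduce the compound augmented tenth to its simple form, an augmented third.
Interval numbers invert to sum to nine: 3 + 6 = 9, so a third inverts to a sixth.
The quality also flips — augmented becomes diminished — giving a diminished sixth.

diminished 6th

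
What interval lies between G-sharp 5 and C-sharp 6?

perfect fourth

G to C spans four letter names (G-A-B-C) — that makes it a fourth of some quality.
Counting semitones, G#5→C#6 is 5, which is the perfect fourth.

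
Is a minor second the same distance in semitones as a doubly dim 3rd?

Yes

A minor second spans 1 semitone, and a doubly diminished third also spans 1 semitone — they're enharmonic.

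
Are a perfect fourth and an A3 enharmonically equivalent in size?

Yes

A perfect fourth spans 5 semitones, and an augmented third also spans 5 semitones — they're enharmonic.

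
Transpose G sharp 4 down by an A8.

The letter stays G (same as the start), shifted an octave down.
An augmented octave spans 13 semitones, so from G#4 the target pitch is G3.

G 3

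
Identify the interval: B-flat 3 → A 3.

m2

Descending from Bb3 to A3 is the same interval as ascending A3 to Bb3.
A to B spans two letter names (A-B) — that makes it a second of some quality.
At 1 semitone, A3→Bb3 falls one short of a major second: minor.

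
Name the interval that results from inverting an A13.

First reduce the compound augmented thirteenth to its simple form, an augmented sixth.
The rule of nine gives the new number: 9 − 6 = 3, so a sixth becomes a third.
The quality also flips — augmented becomes diminished — giving a diminished third.

diminished 3rd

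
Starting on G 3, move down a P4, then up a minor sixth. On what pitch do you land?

B flat 3

A perfect fourth down from G3 is D3.
D3 up a minor sixth → Bb3 (8 semitones).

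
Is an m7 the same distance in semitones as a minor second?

No

A minor seventh spans 10 semitones; a minor second spans 1 semitone. They differ by 9.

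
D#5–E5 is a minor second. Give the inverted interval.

M7

The rule of nine gives the new number: 9 − 2 = 7, so a second becomes a seventh.
Quality inverts too: minor becomes major. That makes the inversion a major seventh.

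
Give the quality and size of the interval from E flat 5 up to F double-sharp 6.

E to F spans two letter names (E-F), plus an octave, so the interval is some kind of ninth.
A major ninth would be 14 semitones; Eb5 to F##6 is 16, two semitones wider, so the interval is doubly augmented.
(Equivalently, a compound doubly augmented second: a doubly augmented second plus an octave.)

doubly augmented ninth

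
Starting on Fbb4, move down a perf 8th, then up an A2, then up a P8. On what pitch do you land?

Gb4

Fbb4 down a perfect octave → Fbb3 (12 semitones).
An augmented second up from Fbb3 is Gb3.
A perfect octave up from Gb3 is Gb4.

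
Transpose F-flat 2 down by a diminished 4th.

The fourth takes the letter from F down to C.
A diminished fourth is 4 semitones; 4 semitones down from Fb2 gives C2.

C 2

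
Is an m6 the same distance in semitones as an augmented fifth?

Yes

Both span 8 semitones: a minor sixth and an augmented fifth are the same chromatic distance.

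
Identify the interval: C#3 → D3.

minor 2nd

C to D spans two letter names (C-D): a second.
A major second would be 2 semitones, but C#3 to D3 is 1 — one semitone narrower, making it a minor second.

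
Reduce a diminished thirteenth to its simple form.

d6

Subtracting seven from the interval number removes an octave: 13 − 7 = 6.
Quality carries through unchanged, so the simple form is a diminished sixth.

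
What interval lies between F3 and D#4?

F to D spans six letter names (F-G-A-B-C-D) — that makes it a sixth of some quality.
A major sixth would be 9 semitones; F3 to D#4 is 10, one semitone wider, so the interval is augmented.

augmented sixth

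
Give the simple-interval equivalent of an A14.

A7

Take out an octave (7 from the number): 14 − 7 = 7.
That makes an augmented fourteenth a compound augmented seventh — an octave plus an augmented seventh.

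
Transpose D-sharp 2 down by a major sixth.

Counting six letter names down from D lands on F.
Moving 9 semitones down from D#2 (the size of a major sixth) reaches F#1.

F-sharp 1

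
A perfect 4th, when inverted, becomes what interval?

Inverted interval numbers add to nine, so a fourth pairs with a fifth (4 + 5 = 9).
Quality inverts too: perfect stays perfect. That makes the inversion a perfect fifth.

P5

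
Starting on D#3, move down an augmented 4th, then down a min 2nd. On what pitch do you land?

D#3 down an augmented fourth → A2 (6 semitones).
Down a minor second from A2: G#2 (1 semitone down).

G#2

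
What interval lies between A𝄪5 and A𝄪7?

perfect 15th

A to A is the same letter name, plus 2 octaves, so the interval is some kind of fifteenth.
The perfect fifteenth spans 24 semitones, and A##5 to A##7 is exactly 24 semitones — so this is a perfect fifteenth.
(Equivalently, a compound perfect octave: a perfect octave plus an octave.)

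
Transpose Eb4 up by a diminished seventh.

Dbb5

Seven letter names up from E: D.
A diminished seventh is 9 semitones; 9 semitones up from Eb4 gives Dbb5.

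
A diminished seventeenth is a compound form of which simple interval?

d3

Take out 2 octaves (14 from the number): 17 − 14 = 3.
Quality carries through unchanged, so the simple form is a diminished third.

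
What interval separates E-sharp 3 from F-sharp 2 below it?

major seventh

Descending from E#3 to F#2 is the same interval as ascending F#2 to E#3.
F to E spans seven letter names (F-G-A-B-C-D-E), so the interval is some kind of seventh.
Counting semitones, F#2→E#3 is 11, which is the major seventh.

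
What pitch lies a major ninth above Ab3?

Bb4

Counting two letter names plus an octave up from A lands on B.
A major ninth spans 14 semitones, so from Ab3 the target pitch is Bb4.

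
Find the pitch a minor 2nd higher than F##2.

The second takes the letter from F up to G.
A minor second is 1 semitone; 1 semitone up from F##2 gives G#2.

G#2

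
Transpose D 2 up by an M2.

Counting two letter names up from D lands on E.
A major second spans 2 semitones, so from D2 the target pitch is E2.

E 2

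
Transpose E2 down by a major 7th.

F1

The seventh takes the letter from E down to F.
A major seventh is 11 semitones; 11 semitones down from E2 gives F1.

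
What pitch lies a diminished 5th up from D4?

Five letter names up from D: A.
A diminished fifth is 6 semitones; 6 semitones up from D4 gives Ab4.

Ab4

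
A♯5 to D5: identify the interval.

Descending from A#5 to D5 is the same interval as ascending D5 to A#5.
D to A spans five letter names (D-E-F-G-A), so the interval is some kind of fifth.
A perfect fifth would be 7 semitones; D5 to A#5 is 8, one semitone wider, so the interval is augmented.

augmented fifth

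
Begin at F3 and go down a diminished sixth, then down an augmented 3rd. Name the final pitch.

F2

A diminished sixth down from F3 is A#2.
Down an augmented third from A#2: F2 (5 semitones down).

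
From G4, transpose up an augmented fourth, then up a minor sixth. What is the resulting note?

Up an augmented fourth from G4: C#5 (6 semitones up).
A minor sixth up from C#5 is A5.

A5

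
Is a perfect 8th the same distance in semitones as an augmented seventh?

Yes

A perfect octave spans 12 semitones, and an augmented seventh also spans 12 semitones — they're enharmonic.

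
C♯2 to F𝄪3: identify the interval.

C to F spans four letter names (C-D-E-F), plus an octave — that makes it an eleventh of some quality.
A perfect eleventh would be 17 semitones; C#2 to F##3 is 18, one semitone wider, so the interval is augmented.
(Equivalently, a compound augmented fourth: an augmented fourth plus an octave.)

augmented 11th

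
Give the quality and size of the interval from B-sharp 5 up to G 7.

d13

B to G spans six letter names (B-C-D-E-F-G), plus an octave — that makes it a thirteenth of some quality.
A major thirteenth would be 21 semitones; B#5 to G7 is 19, two semitones narrower, so the interval is diminished.
(Equivalently, a compound diminished sixth: a diminished sixth plus an octave.)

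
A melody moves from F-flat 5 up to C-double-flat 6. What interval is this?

F to C spans five letter names (F-G-A-B-C), so the interval is some kind of fifth.
A perfect fifth would be 7 semitones; Fb5 to Cbb6 is 6, one semitone narrower, so the interval is diminished.

diminished fifth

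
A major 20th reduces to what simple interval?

Subtracting seven from the interval number removes an octave: 20 − 14 = 6.
So a major twentieth is 2 octaves plus a major sixth. The quality is unchanged.

major sixth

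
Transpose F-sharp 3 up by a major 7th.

E-sharp 4

Seven letter names up from F: E.
Moving 11 semitones up from F#3 (the size of a major seventh) reaches E#4.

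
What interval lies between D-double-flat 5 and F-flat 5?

D to F spans three letter names (D-E-F): a third.
Counting semitones, Dbb5→Fb5 is 4, which is the major third.

major 3rd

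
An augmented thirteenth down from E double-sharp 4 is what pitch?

G sharp 2

Counting six letter names plus an octave down from E lands on G.
Moving 22 semitones down from E##4 (the size of an augmented thirteenth) reaches G#2.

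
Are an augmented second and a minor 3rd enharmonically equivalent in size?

An augmented second = 3 semitones = a minor third; enharmonically equal.

Yes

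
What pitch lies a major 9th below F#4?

Counting two letter names plus an octave down from F lands on E.
A major ninth is 14 semitones; 14 semitones down from F#4 gives E3.

E3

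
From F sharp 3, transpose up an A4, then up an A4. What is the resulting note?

E double-sharp 4

Up an augmented fourth from F#3: B#3 (6 semitones up).
Up an augmented fourth from B#3: E##4 (6 semitones up).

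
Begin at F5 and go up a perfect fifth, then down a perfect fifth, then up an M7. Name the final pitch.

E6

Up a perfect fifth from F5: C6 (7 semitones up).
C6 down a perfect fifth → F5 (7 semitones).
Up a major seventh from F5: E6 (11 semitones up).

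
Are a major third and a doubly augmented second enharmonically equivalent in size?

Yes

A major third = 4 semitones = a doubly augmented second; enharmonically equal.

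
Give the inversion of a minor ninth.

major 7th

First reduce the compound minor ninth to its simple form, a minor second.
The rule of nine gives the new number: 9 − 2 = 7, so a second becomes a seventh.
And minor becomes major under inversion, so we get a major seventh.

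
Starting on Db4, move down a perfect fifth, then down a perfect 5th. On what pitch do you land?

Db4 down a perfect fifth → Gb3 (7 semitones).
Down a perfect fifth from Gb3: Cb3 (7 semitones down).

Cb3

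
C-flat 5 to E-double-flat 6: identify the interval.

C to E spans three letter names (C-D-E), plus an octave, so the interval is some kind of tenth.
Cb5 to Ebb6 is 15 semitones, a half step short of the major tenth (16), so this is minor.
(Equivalently, a compound minor third: a minor third plus an octave.)

m10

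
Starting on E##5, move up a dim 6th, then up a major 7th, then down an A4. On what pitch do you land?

F#6

E##5 up a diminished sixth → C#6 (7 semitones).
A major seventh up from C#6 is B#6.
Down an augmented fourth from B#6: F#6 (6 semitones down).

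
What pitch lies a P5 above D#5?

A#5

The fifth takes the letter from D up to A.
A perfect fifth is 7 semitones; 7 semitones up from D#5 gives A#5.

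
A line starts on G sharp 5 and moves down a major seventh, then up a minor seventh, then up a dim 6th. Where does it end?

A major seventh down from G#5 is A4.
A4 up a minor seventh → G5 (10 semitones).
G5 up a diminished sixth → Ebb6 (7 semitones).

E double-flat 6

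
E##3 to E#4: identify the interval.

diminished octave

E to E is the same letter name, plus an octave — that makes it an octave of some quality.
The perfect octave is 12 semitones; here we have 11, one semitone narrower: diminished.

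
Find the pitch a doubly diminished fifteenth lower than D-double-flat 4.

D 2

For a fifteenth the letter name doesn't change: still D, two octaves down.
A doubly diminished fifteenth is 22 semitones; 22 semitones down from Dbb4 gives D2.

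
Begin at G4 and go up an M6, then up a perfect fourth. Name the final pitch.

A5

G4 up a major sixth → E5 (9 semitones).
A perfect fourth up from E5 is A5.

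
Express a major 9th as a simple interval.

Each octave removed subtracts seven from the number: 9 − 7 = 2.
So a major ninth is an octave plus a major second. The quality is unchanged.

major 2nd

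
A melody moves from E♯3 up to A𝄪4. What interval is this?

A11

E to A spans four letter names (E-F-G-A), plus an octave, so the interval is some kind of eleventh.
E#3 to A##4 spans 18 semitones — one semitone wider than the perfect eleventh (17) — giving an augmented eleventh.
(Equivalently, a compound augmented fourth: an augmented fourth plus an octave.)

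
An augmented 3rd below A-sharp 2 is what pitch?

F 2

Three letter names down from A: F.
Moving 5 semitones down from A#2 (the size of an augmented third) reaches F2.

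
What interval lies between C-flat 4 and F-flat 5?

C to F spans four letter names (C-D-E-F), plus an octave — that makes it an eleventh of some quality.
Cb4 to Fb5 is 17 semitones, matching the perfect eleventh exactly, so the quality is perfect.
(Equivalently, a compound perfect fourth: a perfect fourth plus an octave.)

perfect 11th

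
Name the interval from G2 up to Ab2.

G to A spans two letter names (G-A), so the interval is some kind of second.
G2 to Ab2 is 1 semitone, a half step short of the major second (2), so this is minor.

minor second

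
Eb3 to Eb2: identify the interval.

Descending from Eb3 to Eb2 is the same interval as ascending Eb2 to Eb3.
E to E is the same letter name, plus an octave — that makes it an octave of some quality.
Eb2 to Eb3 is 12 semitones, matching the perfect octave exactly, so the quality is perfect.

perfect octave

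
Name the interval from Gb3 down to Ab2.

Descending from Gb3 to Ab2 is the same interval as ascending Ab2 to Gb3.
A to G spans seven letter names (A-B-C-D-E-F-G) — that makes it a seventh of some quality.
Ab2 to Gb3 is 10 semitones, a half step short of the major seventh (11), so this is minor.

minor 7th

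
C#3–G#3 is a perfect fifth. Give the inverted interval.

P4

Inverted interval numbers add to nine, so a fifth pairs with a fourth (5 + 4 = 9).
Quality inverts too: perfect stays perfect. That makes the inversion a perfect fourth.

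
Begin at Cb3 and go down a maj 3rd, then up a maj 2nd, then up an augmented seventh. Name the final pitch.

Cb3 down a major third → Abb2 (4 semitones).
A major second up from Abb2 is Bbb2.
Up an augmented seventh from Bbb2: A3 (12 semitones up).

A3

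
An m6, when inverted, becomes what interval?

M3

Interval numbers invert to sum to nine: 6 + 3 = 9, so a sixth inverts to a third.
The quality also flips — minor becomes major — giving a major third.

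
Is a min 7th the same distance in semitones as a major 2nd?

No

A minor seventh spans 10 semitones; a major second spans 2 semitones. They differ by 8.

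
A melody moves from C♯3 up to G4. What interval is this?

C to G spans five letter names (C-D-E-F-G), plus an octave, so the interval is some kind of twelfth.
C#3 to G4 spans 18 semitones — one semitone narrower than the perfect twelfth (19) — giving a diminished twelfth.
(Equivalently, a compound diminished fifth: a diminished fifth plus an octave.)

diminished 12th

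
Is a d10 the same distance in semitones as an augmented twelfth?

No

A diminished tenth is 14 semitones but an augmented twelfth is 20 semitones — different sizes.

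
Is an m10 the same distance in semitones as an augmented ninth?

Yes

A minor tenth = 15 semitones = an augmented ninth; enharmonically equal.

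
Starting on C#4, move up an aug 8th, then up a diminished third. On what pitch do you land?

E5

Up an augmented octave from C#4: C##5 (13 semitones up).
Up a diminished third from C##5: E5 (2 semitones up).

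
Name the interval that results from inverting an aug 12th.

d4

First reduce the compound augmented twelfth to its simple form, an augmented fifth.
Inverted interval numbers add to nine, so a fifth pairs with a fourth (5 + 4 = 9).
And augmented becomes diminished under inversion, so we get a diminished fourth.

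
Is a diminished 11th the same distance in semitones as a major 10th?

A diminished eleventh = 16 semitones = a major tenth; enharmonically equal.

Yes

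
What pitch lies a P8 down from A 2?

An octave keeps the letter name A, an octave down from A.
A perfect octave is 12 semitones; 12 semitones down from A2 gives A1.

A 1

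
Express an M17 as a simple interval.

major third

Subtracting seven from the interval number removes an octave: 17 − 14 = 3.
That makes a major seventeenth a compound major third — 2 octaves plus a major third.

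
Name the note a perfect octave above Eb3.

The letter stays E (same as the start), shifted an octave up.
A perfect octave is 12 semitones; 12 semitones up from Eb3 gives Eb4.

Eb4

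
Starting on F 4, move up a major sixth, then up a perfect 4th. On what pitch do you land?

G 5

F4 up a major sixth → D5 (9 semitones).
D5 up a perfect fourth → G5 (5 semitones).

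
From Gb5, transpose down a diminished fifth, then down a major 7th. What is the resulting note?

A diminished fifth down from Gb5 is C5.
Down a major seventh from C5: Db4 (11 semitones down).

Db4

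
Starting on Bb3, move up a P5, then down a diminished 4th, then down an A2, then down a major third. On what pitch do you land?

Bb3 up a perfect fifth → F4 (7 semitones).
A diminished fourth down from F4 is C#4.
Down an augmented second from C#4: Bb3 (3 semitones down).
Bb3 down a major third → Gb3 (4 semitones).

Gb3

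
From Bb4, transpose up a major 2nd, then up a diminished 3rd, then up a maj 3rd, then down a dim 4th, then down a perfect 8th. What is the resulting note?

D4

Bb4 up a major second → C5 (2 semitones).
C5 up a diminished third → Ebb5 (2 semitones).
Up a major third from Ebb5: Gb5 (4 semitones up).
A diminished fourth down from Gb5 is D5.
D5 down a perfect octave → D4 (12 semitones).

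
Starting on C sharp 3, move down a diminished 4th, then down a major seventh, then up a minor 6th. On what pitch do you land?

F sharp 2

C#3 down a diminished fourth → G##2 (4 semitones).
Down a major seventh from G##2: A#1 (11 semitones down).
A#1 up a minor sixth → F#2 (8 semitones).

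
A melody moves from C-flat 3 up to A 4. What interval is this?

C to A spans six letter names (C-D-E-F-G-A), plus an octave: a thirteenth.
Cb3 to A4 spans 22 semitones — one semitone wider than the major thirteenth (21) — giving an augmented thirteenth.
(Equivalently, a compound augmented sixth: an augmented sixth plus an octave.)

augmented thirteenth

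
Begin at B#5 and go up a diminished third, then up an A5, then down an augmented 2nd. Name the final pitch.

Up a diminished third from B#5: D6 (2 semitones up).
Up an augmented fifth from D6: A#6 (8 semitones up).
A#6 down an augmented second → G6 (3 semitones).

G6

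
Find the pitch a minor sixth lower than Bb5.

The sixth takes the letter from B down to D.
A minor sixth spans 8 semitones, so from Bb5 the target pitch is D5.

D5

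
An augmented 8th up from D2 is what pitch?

For an octave the letter name doesn't change: still D, an octave up.
Moving 13 semitones up from D2 (the size of an augmented octave) reaches D#3.

D#3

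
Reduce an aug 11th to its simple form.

augmented 4th

Each octave removed subtracts seven from the number: 11 − 7 = 4.
That makes an augmented eleventh a compound augmented fourth — an octave plus an augmented fourth.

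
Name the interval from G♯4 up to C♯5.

G to C spans four letter names (G-A-B-C), so the interval is some kind of fourth.
G#4 to C#5 is 5 semitones, matching the perfect fourth exactly, so the quality is perfect.

perfect 4th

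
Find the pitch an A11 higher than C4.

F#5

The eleventh's letter: C up four letter names plus an octave → F.
An augmented eleventh is 18 semitones; 18 semitones up from C4 gives F#5.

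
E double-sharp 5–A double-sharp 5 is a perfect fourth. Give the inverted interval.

Interval numbers invert to sum to nine: 4 + 5 = 9, so a fourth inverts to a fifth.
Quality inverts too: perfect stays perfect. That makes the inversion a perfect fifth.

perfect 5th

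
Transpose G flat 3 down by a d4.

D 3

Four letter names down from G: D.
A diminished fourth spans 4 semitones, so from Gb3 the target pitch is D3.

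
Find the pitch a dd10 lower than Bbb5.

The tenth's letter: B down three letter names plus an octave → G.
A doubly diminished tenth spans 13 semitones, so from Bbb5 the target pitch is G#4.

G#4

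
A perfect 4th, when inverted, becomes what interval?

Inverted interval numbers add to nine, so a fourth pairs with a fifth (4 + 5 = 9).
And perfect stays perfect under inversion, so we get a perfect fifth.

perfect 5th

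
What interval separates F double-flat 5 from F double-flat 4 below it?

perfect 8th

Descending from Fbb5 to Fbb4 is the same interval as ascending Fbb4 to Fbb5.
F to F is the same letter name, plus an octave, so the interval is some kind of octave.
Counting semitones, Fbb4→Fbb5 is 12, which is the perfect octave.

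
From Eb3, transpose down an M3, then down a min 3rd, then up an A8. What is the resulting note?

Down a major third from Eb3: Cb3 (4 semitones down).
A minor third down from Cb3 is Ab2.
Up an augmented octave from Ab2: A3 (13 semitones up).

A3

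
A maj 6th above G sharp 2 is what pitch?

E sharp 3

Counting six letter names up from G lands on E.
A major sixth spans 9 semitones, so from G#2 the target pitch is E#3.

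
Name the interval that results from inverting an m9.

major 7th

First reduce the compound minor ninth to its simple form, a minor second.
The rule of nine gives the new number: 9 − 2 = 7, so a second becomes a seventh.
And minor becomes major under inversion, so we get a major seventh.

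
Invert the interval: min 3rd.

The rule of nine gives the new number: 9 − 3 = 6, so a third becomes a sixth.
And minor becomes major under inversion, so we get a major sixth.

major sixth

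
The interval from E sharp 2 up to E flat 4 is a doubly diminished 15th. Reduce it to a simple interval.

doubly diminished octave

Each octave removed subtracts seven from the number: 15 − 7 = 8.
So a doubly diminished fifteenth is an octave plus a doubly diminished octave. The quality is unchanged.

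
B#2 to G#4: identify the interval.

B to G spans six letter names (B-C-D-E-F-G), plus an octave — that makes it a thirteenth of some quality.
B#2 to G#4 is 20 semitones, a half step short of the major thirteenth (21), so this is minor.
(Equivalently, a compound minor sixth: a minor sixth plus an octave.)

minor 13th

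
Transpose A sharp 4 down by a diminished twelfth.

The twelfth's letter: A down five letter names plus an octave → D.
A diminished twelfth spans 18 semitones, so from A#4 the target pitch is D##3.

D double-sharp 3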